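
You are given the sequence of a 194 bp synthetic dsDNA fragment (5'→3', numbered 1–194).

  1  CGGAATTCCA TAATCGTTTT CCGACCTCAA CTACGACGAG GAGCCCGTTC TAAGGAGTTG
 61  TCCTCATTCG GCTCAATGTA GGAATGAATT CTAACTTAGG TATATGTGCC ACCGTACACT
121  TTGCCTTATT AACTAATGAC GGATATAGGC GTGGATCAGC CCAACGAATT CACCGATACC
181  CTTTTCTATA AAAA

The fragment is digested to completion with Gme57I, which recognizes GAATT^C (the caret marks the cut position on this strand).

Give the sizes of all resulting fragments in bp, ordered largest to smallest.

Gme57I sites (GAATTC) start at positions 3, 86, 166.
Gme57I cuts after base 5 of each site (before the last base), so after positions 7, 90, 170.
Linear molecule, 3 cuts → 4 fragments:
  1–7 → 7 bp
  8–90 → 83 bp
  91–170 → 80 bp
  171–194 → 24 bp
Sorted largest to smallest: 83, 80, 24, 7 bp.

83, 80, 24, 7 bp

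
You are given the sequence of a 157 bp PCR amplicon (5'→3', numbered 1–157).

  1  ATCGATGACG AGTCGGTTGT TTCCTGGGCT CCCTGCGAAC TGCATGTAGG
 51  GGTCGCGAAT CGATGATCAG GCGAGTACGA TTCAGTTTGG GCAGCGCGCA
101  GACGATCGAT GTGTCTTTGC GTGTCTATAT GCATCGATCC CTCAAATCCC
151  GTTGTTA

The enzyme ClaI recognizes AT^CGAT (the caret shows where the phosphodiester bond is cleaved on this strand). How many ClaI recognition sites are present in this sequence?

4

ATCGAT occurs starting at positions 1, 59, 105, 133.
ClaI cuts at 4 sites.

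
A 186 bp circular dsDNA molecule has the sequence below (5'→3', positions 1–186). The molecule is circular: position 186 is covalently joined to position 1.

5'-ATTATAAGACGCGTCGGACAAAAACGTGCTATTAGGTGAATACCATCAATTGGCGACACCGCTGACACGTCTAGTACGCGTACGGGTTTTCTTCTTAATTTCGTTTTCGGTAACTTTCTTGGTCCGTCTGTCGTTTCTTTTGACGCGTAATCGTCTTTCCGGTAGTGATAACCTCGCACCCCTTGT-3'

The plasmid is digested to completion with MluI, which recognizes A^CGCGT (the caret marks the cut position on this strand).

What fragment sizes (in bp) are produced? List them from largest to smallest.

67, 67, 52 bp

MluI sites (ACGCGT) start at positions 9, 76, 143.
MluI cuts after the first base of each site, so after positions 9, 76, 143.
Circular molecule, 3 cuts → 3 fragments:
  10–76 → 67 bp
  77–143 → 67 bp
  144–186 then 1–9 → 43 + 9 = 52 bp
Sorted largest to smallest: 67, 67, 52 bp.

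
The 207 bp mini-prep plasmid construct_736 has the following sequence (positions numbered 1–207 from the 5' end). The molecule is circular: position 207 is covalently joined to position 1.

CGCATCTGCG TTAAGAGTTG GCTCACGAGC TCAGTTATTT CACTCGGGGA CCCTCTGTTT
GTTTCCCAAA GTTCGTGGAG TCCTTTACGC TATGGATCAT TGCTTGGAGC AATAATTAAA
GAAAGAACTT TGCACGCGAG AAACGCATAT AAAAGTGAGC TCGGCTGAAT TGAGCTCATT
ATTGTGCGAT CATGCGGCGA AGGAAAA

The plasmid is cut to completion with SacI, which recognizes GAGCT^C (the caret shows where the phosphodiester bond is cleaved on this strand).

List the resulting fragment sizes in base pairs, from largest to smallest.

SacI sites (GAGCTC) start at positions 27, 157, 172.
SacI cuts after base 5 of each site (before the last base), so after positions 31, 161, 176.
Circular molecule, 3 cuts → 3 fragments:
  32–161 → 130 bp
  162–176 → 15 bp
  177–207 then 1–31 → 31 + 31 = 62 bp
Sorted largest to smallest: 130, 62, 15 bp.

130, 62, 15 bp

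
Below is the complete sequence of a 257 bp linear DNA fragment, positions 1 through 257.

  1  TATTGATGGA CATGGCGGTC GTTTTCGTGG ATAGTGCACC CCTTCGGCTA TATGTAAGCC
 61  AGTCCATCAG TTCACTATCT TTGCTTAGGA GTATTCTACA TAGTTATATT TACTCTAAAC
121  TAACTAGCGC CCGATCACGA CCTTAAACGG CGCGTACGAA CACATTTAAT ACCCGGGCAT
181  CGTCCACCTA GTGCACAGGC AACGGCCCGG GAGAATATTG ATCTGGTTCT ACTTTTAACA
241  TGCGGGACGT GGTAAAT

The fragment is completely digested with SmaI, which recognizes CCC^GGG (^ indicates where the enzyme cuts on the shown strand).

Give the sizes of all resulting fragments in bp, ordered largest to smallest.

SmaI sites (CCCGGG) start at positions 172, 206.
SmaI cuts after base 3 of each site, so after positions 174, 208.
Linear molecule, 2 cuts → 3 fragments:
  1–174 → 174 bp
  175–208 → 34 bp
  209–257 → 49 bp
Sorted largest to smallest: 174, 49, 34 bp.

174, 49, 34 bp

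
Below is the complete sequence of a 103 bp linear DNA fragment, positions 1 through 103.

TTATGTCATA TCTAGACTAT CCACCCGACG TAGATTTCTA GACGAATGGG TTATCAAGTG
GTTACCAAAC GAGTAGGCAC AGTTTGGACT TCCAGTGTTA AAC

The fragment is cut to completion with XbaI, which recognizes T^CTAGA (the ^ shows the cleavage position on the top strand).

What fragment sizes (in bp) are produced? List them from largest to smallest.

XbaI sites (TCTAGA) start at positions 11, 37.
XbaI cuts after the first base of each site, so after positions 11, 37.
Linear molecule, 2 cuts → 3 fragments:
  1–11 → 11 bp
  12–37 → 26 bp
  38–103 → 66 bp
Sorted largest to smallest: 66, 26, 11 bp.

66, 26, 11 bp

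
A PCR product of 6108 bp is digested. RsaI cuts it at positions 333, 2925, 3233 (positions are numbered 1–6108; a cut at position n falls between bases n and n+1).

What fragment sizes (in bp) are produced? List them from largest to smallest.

Linear molecule, 3 cuts → 4 fragments:
  333 − 0 = 333 bp
  2925 − 333 = 2592 bp
  3233 − 2925 = 308 bp
  6108 − 3233 = 2875 bp
Sorted largest to smallest: 2875, 2592, 333, 308 bp.

2875, 2592, 333, 308 bp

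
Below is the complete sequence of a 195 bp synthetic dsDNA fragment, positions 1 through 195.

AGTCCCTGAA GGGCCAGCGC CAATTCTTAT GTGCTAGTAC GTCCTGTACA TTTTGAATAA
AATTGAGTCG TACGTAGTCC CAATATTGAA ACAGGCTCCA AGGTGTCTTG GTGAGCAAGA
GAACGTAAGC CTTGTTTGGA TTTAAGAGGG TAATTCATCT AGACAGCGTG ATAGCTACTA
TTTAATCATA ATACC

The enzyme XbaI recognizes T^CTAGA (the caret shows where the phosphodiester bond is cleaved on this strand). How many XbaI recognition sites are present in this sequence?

1

TCTAGA occurs starting at position 158.
XbaI cuts at 1 site.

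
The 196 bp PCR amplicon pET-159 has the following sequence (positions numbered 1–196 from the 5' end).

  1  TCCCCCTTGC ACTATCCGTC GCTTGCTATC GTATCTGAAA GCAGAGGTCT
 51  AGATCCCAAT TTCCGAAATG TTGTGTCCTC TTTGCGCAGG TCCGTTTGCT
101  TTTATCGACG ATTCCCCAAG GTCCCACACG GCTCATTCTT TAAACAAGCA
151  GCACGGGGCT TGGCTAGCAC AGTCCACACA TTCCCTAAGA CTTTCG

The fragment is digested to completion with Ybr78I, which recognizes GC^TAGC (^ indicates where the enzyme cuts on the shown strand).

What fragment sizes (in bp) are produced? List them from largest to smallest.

The Ybr78I site (GCTAGC) starts at position 163.
Ybr78I cuts after base 2 of each site, so after position 164.
Linear molecule, 1 cut → 2 fragments:
  1–164 → 164 bp
  165–196 → 32 bp
Sorted largest to smallest: 164, 32 bp.

164, 32 bp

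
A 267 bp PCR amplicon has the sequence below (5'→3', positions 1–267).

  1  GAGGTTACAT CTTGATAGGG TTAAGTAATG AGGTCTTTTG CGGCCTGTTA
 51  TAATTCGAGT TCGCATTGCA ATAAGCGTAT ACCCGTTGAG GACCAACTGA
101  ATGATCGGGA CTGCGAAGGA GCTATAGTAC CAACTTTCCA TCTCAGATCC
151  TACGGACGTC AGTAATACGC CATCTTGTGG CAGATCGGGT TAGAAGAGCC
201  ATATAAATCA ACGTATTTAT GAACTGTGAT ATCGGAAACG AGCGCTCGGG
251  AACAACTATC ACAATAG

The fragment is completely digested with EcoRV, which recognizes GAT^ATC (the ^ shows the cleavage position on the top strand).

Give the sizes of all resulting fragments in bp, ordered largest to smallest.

The EcoRV site (GATATC) starts at position 228.
EcoRV cuts after base 3 of each site, so after position 230.
Linear molecule, 1 cut → 2 fragments:
  1–230 → 230 bp
  231–267 → 37 bp
Sorted largest to smallest: 230, 37 bp.

230, 37 bp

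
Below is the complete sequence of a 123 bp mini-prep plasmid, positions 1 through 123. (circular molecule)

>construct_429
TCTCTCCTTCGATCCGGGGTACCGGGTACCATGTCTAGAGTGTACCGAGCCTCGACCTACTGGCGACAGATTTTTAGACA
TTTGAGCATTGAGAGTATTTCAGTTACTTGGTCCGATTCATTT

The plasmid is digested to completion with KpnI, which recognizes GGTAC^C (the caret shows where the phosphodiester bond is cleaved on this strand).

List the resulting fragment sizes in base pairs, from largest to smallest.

116, 7 bp

KpnI sites (GGTACC) start at positions 18, 25.
KpnI cuts after base 5 of each site (before the last base), so after positions 22, 29.
Circular molecule, 2 cuts → 2 fragments:
  23–29 → 7 bp
  30–123 then 1–22 → 94 + 22 = 116 bp
Sorted largest to smallest: 116, 7 bp.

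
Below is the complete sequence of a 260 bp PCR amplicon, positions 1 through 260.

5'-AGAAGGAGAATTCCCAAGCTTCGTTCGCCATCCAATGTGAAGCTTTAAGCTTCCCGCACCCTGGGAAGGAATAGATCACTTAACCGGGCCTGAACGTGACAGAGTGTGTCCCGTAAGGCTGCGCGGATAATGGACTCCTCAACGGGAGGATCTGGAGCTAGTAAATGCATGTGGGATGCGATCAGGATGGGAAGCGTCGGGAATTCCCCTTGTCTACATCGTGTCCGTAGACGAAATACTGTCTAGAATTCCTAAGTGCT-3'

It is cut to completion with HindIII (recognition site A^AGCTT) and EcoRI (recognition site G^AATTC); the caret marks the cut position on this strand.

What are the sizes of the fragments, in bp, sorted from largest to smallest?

154, 45, 24, 14, 8, 8, 7 bp

HindIII sites (AAGCTT) start at positions 16, 40, 47.
HindIII cuts after the first base of each site, so after positions 16, 40, 47.
EcoRI sites (GAATTC) start at positions 8, 201, 246.
EcoRI cuts after the first base of each site, so after positions 8, 201, 246.
Combined cut positions: 8, 16, 40, 47, 201, 246.
Linear molecule, 6 cuts → 7 fragments:
  1–8 → 8 bp
  9–16 → 8 bp
  17–40 → 24 bp
  41–47 → 7 bp
  48–201 → 154 bp
  202–246 → 45 bp
  247–260 → 14 bp
Sorted largest to smallest: 154, 45, 24, 14, 8, 8, 7 bp.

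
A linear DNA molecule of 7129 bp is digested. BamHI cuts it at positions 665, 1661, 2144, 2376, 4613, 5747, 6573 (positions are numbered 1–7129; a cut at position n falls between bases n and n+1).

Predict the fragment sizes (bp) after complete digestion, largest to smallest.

2237, 1134, 996, 826, 665, 556, 483, 232 bp

Linear molecule, 7 cuts → 8 fragments:
  665 − 0 = 665 bp
  1661 − 665 = 996 bp
  2144 − 1661 = 483 bp
  2376 − 2144 = 232 bp
  4613 − 2376 = 2237 bp
  5747 − 4613 = 1134 bp
  6573 − 5747 = 826 bp
  7129 − 6573 = 556 bp
Sorted largest to smallest: 2237, 1134, 996, 826, 665, 556, 483, 232 bp.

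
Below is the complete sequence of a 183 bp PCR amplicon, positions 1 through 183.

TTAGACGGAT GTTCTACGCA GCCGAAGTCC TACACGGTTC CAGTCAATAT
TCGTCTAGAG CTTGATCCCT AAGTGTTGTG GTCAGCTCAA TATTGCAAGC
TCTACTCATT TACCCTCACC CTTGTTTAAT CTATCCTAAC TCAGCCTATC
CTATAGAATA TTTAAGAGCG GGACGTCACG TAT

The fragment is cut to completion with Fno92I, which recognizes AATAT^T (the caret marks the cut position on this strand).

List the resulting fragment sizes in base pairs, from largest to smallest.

68, 50, 43, 22 bp

Fno92I sites (AATATT) start at positions 46, 89, 157.
Fno92I cuts after base 5 of each site (before the last base), so after positions 50, 93, 161.
Linear molecule, 3 cuts → 4 fragments:
  1–50 → 50 bp
  51–93 → 43 bp
  94–161 → 68 bp
  162–183 → 22 bp
Sorted largest to smallest: 68, 50, 43, 22 bp.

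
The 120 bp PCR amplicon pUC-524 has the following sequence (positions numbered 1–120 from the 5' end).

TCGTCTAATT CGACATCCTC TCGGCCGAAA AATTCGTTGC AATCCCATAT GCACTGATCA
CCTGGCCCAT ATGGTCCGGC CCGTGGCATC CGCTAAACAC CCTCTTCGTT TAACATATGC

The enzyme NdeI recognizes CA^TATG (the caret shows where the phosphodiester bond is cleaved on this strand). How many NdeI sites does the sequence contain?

3

CATATG occurs starting at positions 46, 68, 114.
NdeI cuts at 3 sites.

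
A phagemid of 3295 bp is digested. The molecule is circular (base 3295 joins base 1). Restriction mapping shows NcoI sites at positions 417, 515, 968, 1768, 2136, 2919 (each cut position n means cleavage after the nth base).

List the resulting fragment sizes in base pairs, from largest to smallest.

Circular molecule, 6 cuts → 6 fragments:
  515 − 417 = 98 bp
  968 − 515 = 453 bp
  1768 − 968 = 800 bp
  2136 − 1768 = 368 bp
  2919 − 2136 = 783 bp
  wrap: 3295 − 2919 + 417 = 793 bp
Sorted largest to smallest: 800, 793, 783, 453, 368, 98 bp.

800, 793, 783, 453, 368, 98 bp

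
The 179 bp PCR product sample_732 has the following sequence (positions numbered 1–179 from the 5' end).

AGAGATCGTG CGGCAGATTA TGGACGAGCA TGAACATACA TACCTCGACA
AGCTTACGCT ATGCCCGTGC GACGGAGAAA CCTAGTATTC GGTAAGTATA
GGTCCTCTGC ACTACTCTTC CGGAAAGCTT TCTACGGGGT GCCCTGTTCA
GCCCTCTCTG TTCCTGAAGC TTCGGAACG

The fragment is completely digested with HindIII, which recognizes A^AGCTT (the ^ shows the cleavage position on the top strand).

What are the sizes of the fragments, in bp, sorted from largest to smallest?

HindIII sites (AAGCTT) start at positions 50, 125, 167.
HindIII cuts after the first base of each site, so after positions 50, 125, 167.
Linear molecule, 3 cuts → 4 fragments:
  1–50 → 50 bp
  51–125 → 75 bp
  126–167 → 42 bp
  168–179 → 12 bp
Sorted largest to smallest: 75, 50, 42, 12 bp.

75, 50, 42, 12 bp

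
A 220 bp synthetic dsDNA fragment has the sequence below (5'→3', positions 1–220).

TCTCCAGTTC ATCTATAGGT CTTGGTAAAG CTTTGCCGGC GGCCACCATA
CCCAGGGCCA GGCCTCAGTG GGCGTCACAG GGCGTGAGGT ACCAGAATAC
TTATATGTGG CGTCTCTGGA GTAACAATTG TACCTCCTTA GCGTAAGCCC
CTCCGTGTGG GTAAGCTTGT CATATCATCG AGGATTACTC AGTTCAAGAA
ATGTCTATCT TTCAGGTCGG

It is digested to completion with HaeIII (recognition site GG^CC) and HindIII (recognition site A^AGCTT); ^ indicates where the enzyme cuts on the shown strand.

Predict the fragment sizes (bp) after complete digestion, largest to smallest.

101, 57, 28, 15, 14, 5 bp

HaeIII sites (GGCC) start at positions 41, 56, 61.
HaeIII cuts after base 2 of each site, so after positions 42, 57, 62.
HindIII sites (AAGCTT) start at positions 28, 163.
HindIII cuts after the first base of each site, so after positions 28, 163.
Combined cut positions: 28, 42, 57, 62, 163.
Linear molecule, 5 cuts → 6 fragments:
  1–28 → 28 bp
  29–42 → 14 bp
  43–57 → 15 bp
  58–62 → 5 bp
  63–163 → 101 bp
  164–220 → 57 bp
Sorted largest to smallest: 101, 57, 28, 15, 14, 5 bp.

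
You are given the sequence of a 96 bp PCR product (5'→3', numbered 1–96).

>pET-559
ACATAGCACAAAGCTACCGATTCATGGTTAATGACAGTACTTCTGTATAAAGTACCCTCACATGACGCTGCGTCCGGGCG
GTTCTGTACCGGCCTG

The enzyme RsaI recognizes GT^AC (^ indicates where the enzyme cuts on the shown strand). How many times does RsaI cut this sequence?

GTAC occurs starting at positions 37, 52, 86.
RsaI cuts at 3 sites.

3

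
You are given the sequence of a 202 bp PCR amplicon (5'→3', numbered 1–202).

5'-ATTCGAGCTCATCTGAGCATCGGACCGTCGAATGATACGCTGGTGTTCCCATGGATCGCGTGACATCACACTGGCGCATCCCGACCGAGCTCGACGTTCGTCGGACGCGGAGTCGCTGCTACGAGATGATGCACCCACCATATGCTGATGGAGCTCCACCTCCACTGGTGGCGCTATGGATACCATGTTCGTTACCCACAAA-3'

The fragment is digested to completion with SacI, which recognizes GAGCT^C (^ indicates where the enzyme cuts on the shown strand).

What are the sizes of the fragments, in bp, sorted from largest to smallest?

SacI sites (GAGCTC) start at positions 5, 87, 151.
SacI cuts after base 5 of each site (before the last base), so after positions 9, 91, 155.
Linear molecule, 3 cuts → 4 fragments:
  1–9 → 9 bp
  10–91 → 82 bp
  92–155 → 64 bp
  156–202 → 47 bp
Sorted largest to smallest: 82, 64, 47, 9 bp.

82, 64, 47, 9 bp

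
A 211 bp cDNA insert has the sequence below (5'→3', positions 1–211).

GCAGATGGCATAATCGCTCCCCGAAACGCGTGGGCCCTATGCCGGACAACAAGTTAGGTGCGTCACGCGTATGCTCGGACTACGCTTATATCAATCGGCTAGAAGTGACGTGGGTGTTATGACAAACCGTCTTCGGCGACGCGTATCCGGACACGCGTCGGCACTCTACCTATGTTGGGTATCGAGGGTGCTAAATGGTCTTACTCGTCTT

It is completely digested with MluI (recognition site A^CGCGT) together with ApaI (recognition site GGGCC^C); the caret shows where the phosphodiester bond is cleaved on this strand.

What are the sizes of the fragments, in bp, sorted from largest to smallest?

MluI sites (ACGCGT) start at positions 26, 65, 139, 153.
MluI cuts after the first base of each site, so after positions 26, 65, 139, 153.
The ApaI site (GGGCCC) starts at position 32.
ApaI cuts after base 5 of each site (before the last base), so after position 36.
Combined cut positions: 26, 36, 65, 139, 153.
Linear molecule, 5 cuts → 6 fragments:
  1–26 → 26 bp
  27–36 → 10 bp
  37–65 → 29 bp
  66–139 → 74 bp
  140–153 → 14 bp
  154–211 → 58 bp
Sorted largest to smallest: 74, 58, 29, 26, 14, 10 bp.

74, 58, 29, 26, 14, 10 bp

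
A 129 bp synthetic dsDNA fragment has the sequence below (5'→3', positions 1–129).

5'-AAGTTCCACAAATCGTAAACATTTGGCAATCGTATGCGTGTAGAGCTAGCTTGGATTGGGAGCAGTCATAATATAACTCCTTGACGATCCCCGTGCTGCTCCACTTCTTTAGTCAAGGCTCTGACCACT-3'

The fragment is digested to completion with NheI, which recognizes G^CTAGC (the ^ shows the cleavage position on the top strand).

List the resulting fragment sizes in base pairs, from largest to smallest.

84, 45 bp

The NheI site (GCTAGC) starts at position 45.
NheI cuts after the first base of each site, so after position 45.
Linear molecule, 1 cut → 2 fragments:
  1–45 → 45 bp
  46–129 → 84 bp
Sorted largest to smallest: 84, 45 bp.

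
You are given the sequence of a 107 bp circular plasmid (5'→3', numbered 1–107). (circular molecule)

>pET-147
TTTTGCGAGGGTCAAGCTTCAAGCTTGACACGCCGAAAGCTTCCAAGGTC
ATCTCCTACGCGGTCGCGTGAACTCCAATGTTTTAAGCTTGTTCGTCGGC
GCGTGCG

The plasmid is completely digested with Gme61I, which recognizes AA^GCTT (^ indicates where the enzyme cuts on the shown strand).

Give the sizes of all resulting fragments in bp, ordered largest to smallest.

Gme61I sites (AAGCTT) start at positions 14, 21, 37, 85.
Gme61I cuts after base 2 of each site, so after positions 15, 22, 38, 86.
Circular molecule, 4 cuts → 4 fragments:
  16–22 → 7 bp
  23–38 → 16 bp
  39–86 → 48 bp
  87–107 then 1–15 → 21 + 15 = 36 bp
Sorted largest to smallest: 48, 36, 16, 7 bp.

48, 36, 16, 7 bp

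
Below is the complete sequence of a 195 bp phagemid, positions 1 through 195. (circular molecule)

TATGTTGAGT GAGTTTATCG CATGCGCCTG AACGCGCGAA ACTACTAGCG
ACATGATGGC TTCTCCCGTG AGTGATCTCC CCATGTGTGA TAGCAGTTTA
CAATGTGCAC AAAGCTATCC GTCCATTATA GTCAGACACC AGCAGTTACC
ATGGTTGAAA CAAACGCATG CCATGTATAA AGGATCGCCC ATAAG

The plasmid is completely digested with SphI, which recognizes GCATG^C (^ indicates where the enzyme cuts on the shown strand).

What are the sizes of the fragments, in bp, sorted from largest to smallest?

SphI sites (GCATGC) start at positions 20, 166.
SphI cuts after base 5 of each site (before the last base), so after positions 24, 170.
Circular molecule, 2 cuts → 2 fragments:
  25–170 → 146 bp
  171–195 then 1–24 → 25 + 24 = 49 bp
Sorted largest to smallest: 146, 49 bp.

146, 49 bp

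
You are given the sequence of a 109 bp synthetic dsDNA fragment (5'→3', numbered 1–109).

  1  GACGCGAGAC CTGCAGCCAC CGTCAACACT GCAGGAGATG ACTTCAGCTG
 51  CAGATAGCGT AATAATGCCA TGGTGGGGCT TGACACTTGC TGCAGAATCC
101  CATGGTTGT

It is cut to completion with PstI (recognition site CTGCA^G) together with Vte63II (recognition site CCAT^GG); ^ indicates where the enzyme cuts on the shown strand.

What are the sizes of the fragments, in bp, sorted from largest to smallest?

PstI sites (CTGCAG) start at positions 11, 29, 48, 90.
PstI cuts after base 5 of each site (before the last base), so after positions 15, 33, 52, 94.
Vte63II sites (CCATGG) start at positions 68, 100.
Vte63II cuts after base 4 of each site, so after positions 71, 103.
Combined cut positions: 15, 33, 52, 71, 94, 103.
Linear molecule, 6 cuts → 7 fragments:
  1–15 → 15 bp
  16–33 → 18 bp
  34–52 → 19 bp
  53–71 → 19 bp
  72–94 → 23 bp
  95–103 → 9 bp
  104–109 → 6 bp
Sorted largest to smallest: 23, 19, 19, 18, 15, 9, 6 bp.

23, 19, 19, 18, 15, 9, 6 bp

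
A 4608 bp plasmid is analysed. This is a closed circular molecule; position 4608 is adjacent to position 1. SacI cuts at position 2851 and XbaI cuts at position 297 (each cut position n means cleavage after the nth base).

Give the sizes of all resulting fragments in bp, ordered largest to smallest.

Combined cut positions (sorted): 297, 2851.
Circular molecule, 2 cuts → 2 fragments:
  2851 − 297 = 2554 bp
  wrap: 4608 − 2851 + 297 = 2054 bp
Sorted largest to smallest: 2554, 2054 bp.

2554, 2054 bp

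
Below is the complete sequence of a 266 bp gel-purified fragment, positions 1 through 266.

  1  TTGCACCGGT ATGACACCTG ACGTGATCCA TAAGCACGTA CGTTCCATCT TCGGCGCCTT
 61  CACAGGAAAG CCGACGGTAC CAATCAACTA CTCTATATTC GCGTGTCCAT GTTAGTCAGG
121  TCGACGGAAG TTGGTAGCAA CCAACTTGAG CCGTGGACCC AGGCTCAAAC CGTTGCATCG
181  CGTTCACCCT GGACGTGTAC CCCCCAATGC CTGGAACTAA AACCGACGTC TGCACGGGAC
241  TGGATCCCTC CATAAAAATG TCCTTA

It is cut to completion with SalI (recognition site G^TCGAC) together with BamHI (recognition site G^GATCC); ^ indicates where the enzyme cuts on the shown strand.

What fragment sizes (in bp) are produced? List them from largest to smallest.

The SalI site (GTCGAC) starts at position 120.
SalI cuts after the first base of each site, so after position 120.
The BamHI site (GGATCC) starts at position 242.
BamHI cuts after the first base of each site, so after position 242.
Combined cut positions: 120, 242.
Linear molecule, 2 cuts → 3 fragments:
  1–120 → 120 bp
  121–242 → 122 bp
  243–266 → 24 bp
Sorted largest to smallest: 122, 120, 24 bp.

122, 120, 24 bp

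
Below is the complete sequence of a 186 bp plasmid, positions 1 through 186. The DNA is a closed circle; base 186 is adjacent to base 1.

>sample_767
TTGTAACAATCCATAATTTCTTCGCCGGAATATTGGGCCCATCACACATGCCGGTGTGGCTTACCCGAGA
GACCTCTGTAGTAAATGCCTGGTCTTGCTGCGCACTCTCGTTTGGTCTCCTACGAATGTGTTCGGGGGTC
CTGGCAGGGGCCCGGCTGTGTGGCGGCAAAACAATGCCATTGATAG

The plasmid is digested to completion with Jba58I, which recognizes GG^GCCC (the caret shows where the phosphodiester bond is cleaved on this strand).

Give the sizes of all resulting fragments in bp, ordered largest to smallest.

Jba58I sites (GGGCCC) start at positions 35, 148.
Jba58I cuts after base 2 of each site, so after positions 36, 149.
Circular molecule, 2 cuts → 2 fragments:
  37–149 → 113 bp
  150–186 then 1–36 → 37 + 36 = 73 bp
Sorted largest to smallest: 113, 73 bp.

113, 73 bp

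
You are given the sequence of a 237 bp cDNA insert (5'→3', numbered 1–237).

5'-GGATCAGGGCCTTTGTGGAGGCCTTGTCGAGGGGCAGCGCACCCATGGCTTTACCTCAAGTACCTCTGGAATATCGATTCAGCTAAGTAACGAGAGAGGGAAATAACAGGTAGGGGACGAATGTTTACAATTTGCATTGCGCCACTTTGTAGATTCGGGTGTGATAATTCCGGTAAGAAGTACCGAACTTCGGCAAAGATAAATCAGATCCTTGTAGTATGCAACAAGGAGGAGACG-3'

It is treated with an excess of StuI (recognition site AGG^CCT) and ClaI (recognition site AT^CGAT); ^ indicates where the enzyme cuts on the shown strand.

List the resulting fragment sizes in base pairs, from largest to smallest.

163, 53, 21 bp

The StuI site (AGGCCT) starts at position 19.
StuI cuts after base 3 of each site, so after position 21.
The ClaI site (ATCGAT) starts at position 73.
ClaI cuts after base 2 of each site, so after position 74.
Combined cut positions: 21, 74.
Linear molecule, 2 cuts → 3 fragments:
  1–21 → 21 bp
  22–74 → 53 bp
  75–237 → 163 bp
Sorted largest to smallest: 163, 53, 21 bp.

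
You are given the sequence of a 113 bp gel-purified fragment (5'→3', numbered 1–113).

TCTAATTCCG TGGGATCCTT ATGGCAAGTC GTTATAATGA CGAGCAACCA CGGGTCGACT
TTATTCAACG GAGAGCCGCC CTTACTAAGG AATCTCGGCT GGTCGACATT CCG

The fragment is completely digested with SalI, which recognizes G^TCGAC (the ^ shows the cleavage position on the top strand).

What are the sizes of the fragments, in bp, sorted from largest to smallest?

54, 48, 11 bp

SalI sites (GTCGAC) start at positions 54, 102.
SalI cuts after the first base of each site, so after positions 54, 102.
Linear molecule, 2 cuts → 3 fragments:
  1–54 → 54 bp
  55–102 → 48 bp
  103–113 → 11 bp
Sorted largest to smallest: 54, 48, 11 bp.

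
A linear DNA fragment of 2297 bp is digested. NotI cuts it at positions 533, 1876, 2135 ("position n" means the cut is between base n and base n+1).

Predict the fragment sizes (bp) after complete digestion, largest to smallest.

Linear molecule, 3 cuts → 4 fragments:
  533 − 0 = 533 bp
  1876 − 533 = 1343 bp
  2135 − 1876 = 259 bp
  2297 − 2135 = 162 bp
Sorted largest to smallest: 1343, 533, 259, 162 bp.

1343, 533, 259, 162 bp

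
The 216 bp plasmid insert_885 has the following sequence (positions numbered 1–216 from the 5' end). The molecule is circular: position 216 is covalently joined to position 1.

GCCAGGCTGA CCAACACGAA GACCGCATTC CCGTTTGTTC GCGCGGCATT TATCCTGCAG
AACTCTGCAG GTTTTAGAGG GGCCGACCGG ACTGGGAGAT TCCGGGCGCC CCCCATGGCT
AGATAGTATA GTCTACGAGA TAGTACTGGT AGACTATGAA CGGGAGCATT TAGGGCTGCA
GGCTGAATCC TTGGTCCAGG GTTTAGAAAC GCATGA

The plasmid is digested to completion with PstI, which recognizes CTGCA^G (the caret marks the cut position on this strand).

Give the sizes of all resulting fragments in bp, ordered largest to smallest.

PstI sites (CTGCAG) start at positions 55, 65, 176.
PstI cuts after base 5 of each site (before the last base), so after positions 59, 69, 180.
Circular molecule, 3 cuts → 3 fragments:
  60–69 → 10 bp
  70–180 → 111 bp
  181–216 then 1–59 → 36 + 59 = 95 bp
Sorted largest to smallest: 111, 95, 10 bp.

111, 95, 10 bp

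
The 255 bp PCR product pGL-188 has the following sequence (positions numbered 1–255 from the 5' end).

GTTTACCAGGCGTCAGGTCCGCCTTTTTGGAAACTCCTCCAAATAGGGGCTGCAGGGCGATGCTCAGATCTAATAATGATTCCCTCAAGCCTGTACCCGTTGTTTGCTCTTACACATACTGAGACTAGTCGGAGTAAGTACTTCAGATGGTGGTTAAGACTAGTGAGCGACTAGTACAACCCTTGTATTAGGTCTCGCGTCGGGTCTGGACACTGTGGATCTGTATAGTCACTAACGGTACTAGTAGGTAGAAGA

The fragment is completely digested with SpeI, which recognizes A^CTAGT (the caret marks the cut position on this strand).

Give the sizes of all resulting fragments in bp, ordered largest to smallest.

SpeI sites (ACTAGT) start at positions 124, 159, 170, 240.
SpeI cuts after the first base of each site, so after positions 124, 159, 170, 240.
Linear molecule, 4 cuts → 5 fragments:
  1–124 → 124 bp
  125–159 → 35 bp
  160–170 → 11 bp
  171–240 → 70 bp
  241–255 → 15 bp
Sorted largest to smallest: 124, 70, 35, 15, 11 bp.

124, 70, 35, 15, 11 bp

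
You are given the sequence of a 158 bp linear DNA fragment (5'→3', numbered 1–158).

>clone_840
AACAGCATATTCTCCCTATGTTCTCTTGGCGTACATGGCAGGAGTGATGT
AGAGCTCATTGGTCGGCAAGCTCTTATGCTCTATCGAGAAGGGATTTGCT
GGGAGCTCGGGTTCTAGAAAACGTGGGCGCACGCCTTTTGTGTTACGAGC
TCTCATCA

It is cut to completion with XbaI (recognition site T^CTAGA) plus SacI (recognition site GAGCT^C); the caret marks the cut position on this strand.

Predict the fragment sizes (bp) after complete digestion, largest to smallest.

The XbaI site (TCTAGA) starts at position 113.
XbaI cuts after the first base of each site, so after position 113.
SacI sites (GAGCTC) start at positions 52, 103, 147.
SacI cuts after base 5 of each site (before the last base), so after positions 56, 107, 151.
Combined cut positions: 56, 107, 113, 151.
Linear molecule, 4 cuts → 5 fragments:
  1–56 → 56 bp
  57–107 → 51 bp
  108–113 → 6 bp
  114–151 → 38 bp
  152–158 → 7 bp
Sorted largest to smallest: 56, 51, 38, 7, 6 bp.

56, 51, 38, 7, 6 bp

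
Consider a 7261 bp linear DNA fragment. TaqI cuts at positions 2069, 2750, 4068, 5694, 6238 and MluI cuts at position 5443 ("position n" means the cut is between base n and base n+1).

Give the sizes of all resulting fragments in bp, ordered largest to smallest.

2069, 1375, 1318, 1023, 681, 544, 251 bp

Combined cut positions (sorted): 2069, 2750, 4068, 5443, 5694, 6238.
Linear molecule, 6 cuts → 7 fragments:
  2069 − 0 = 2069 bp
  2750 − 2069 = 681 bp
  4068 − 2750 = 1318 bp
  5443 − 4068 = 1375 bp
  5694 − 5443 = 251 bp
  6238 − 5694 = 544 bp
  7261 − 6238 = 1023 bp
Sorted largest to smallest: 2069, 1375, 1318, 1023, 681, 544, 251 bp.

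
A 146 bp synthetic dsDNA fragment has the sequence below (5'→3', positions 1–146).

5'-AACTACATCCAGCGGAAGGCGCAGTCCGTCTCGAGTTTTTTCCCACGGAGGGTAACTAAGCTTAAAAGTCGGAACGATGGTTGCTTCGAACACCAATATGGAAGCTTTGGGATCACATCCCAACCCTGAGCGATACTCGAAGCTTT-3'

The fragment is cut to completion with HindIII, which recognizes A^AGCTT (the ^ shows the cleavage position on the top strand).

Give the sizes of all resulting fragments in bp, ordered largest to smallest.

58, 44, 38, 6 bp

HindIII sites (AAGCTT) start at positions 58, 102, 140.
HindIII cuts after the first base of each site, so after positions 58, 102, 140.
Linear molecule, 3 cuts → 4 fragments:
  1–58 → 58 bp
  59–102 → 44 bp
  103–140 → 38 bp
  141–146 → 6 bp
Sorted largest to smallest: 58, 44, 38, 6 bp.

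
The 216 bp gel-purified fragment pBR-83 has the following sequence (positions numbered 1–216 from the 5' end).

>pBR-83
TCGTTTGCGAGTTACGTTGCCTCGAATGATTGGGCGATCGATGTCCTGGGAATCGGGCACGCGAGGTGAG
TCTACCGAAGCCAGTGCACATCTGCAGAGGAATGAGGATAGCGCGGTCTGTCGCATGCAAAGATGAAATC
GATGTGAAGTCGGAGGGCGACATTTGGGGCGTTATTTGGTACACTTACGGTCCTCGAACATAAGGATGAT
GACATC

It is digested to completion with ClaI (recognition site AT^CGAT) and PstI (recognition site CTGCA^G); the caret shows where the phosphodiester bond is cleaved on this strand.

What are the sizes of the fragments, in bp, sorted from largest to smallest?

77, 58, 43, 38 bp

ClaI sites (ATCGAT) start at positions 37, 138.
ClaI cuts after base 2 of each site, so after positions 38, 139.
The PstI site (CTGCAG) starts at position 92.
PstI cuts after base 5 of each site (before the last base), so after position 96.
Combined cut positions: 38, 96, 139.
Linear molecule, 3 cuts → 4 fragments:
  1–38 → 38 bp
  39–96 → 58 bp
  97–139 → 43 bp
  140–216 → 77 bp
Sorted largest to smallest: 77, 58, 43, 38 bp.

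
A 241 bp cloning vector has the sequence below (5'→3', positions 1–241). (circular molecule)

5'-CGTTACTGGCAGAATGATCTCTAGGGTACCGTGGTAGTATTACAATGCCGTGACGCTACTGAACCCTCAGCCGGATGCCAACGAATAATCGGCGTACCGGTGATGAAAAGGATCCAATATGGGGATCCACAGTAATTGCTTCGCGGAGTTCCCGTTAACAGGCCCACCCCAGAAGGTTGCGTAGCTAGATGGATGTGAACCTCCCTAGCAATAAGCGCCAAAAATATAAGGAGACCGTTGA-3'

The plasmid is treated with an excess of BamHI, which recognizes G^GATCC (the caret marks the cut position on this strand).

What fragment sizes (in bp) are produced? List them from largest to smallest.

BamHI sites (GGATCC) start at positions 110, 123.
BamHI cuts after the first base of each site, so after positions 110, 123.
Circular molecule, 2 cuts → 2 fragments:
  111–123 → 13 bp
  124–241 then 1–110 → 118 + 110 = 228 bp
Sorted largest to smallest: 228, 13 bp.

228, 13 bp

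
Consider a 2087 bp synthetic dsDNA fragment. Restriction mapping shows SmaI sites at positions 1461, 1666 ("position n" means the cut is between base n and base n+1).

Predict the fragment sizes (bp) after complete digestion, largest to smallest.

1461, 421, 205 bp

Linear molecule, 2 cuts → 3 fragments:
  1461 − 0 = 1461 bp
  1666 − 1461 = 205 bp
  2087 − 1666 = 421 bp
Sorted largest to smallest: 1461, 421, 205 bp.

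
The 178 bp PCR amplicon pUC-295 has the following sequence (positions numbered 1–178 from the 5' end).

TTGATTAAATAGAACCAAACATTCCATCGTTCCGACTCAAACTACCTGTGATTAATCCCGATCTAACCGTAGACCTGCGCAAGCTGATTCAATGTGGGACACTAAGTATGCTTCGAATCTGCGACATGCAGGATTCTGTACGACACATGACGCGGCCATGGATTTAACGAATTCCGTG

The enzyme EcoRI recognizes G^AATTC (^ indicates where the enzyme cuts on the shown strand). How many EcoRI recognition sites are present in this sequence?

GAATTC occurs starting at position 169.
EcoRI cuts at 1 site.

1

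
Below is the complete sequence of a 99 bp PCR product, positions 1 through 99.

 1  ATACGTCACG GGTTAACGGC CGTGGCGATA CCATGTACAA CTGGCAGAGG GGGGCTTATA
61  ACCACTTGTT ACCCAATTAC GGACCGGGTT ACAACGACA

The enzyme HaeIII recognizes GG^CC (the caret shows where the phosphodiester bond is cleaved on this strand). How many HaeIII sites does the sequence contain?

GGCC occurs starting at position 18.
HaeIII cuts at 1 site.

1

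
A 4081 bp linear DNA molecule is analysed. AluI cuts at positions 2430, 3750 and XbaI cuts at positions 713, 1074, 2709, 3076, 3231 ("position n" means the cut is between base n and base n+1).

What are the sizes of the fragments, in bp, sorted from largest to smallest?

Combined cut positions (sorted): 713, 1074, 2430, 2709, 3076, 3231, 3750.
Linear molecule, 7 cuts → 8 fragments:
  713 − 0 = 713 bp
  1074 − 713 = 361 bp
  2430 − 1074 = 1356 bp
  2709 − 2430 = 279 bp
  3076 − 2709 = 367 bp
  3231 − 3076 = 155 bp
  3750 − 3231 = 519 bp
  4081 − 3750 = 331 bp
Sorted largest to smallest: 1356, 713, 519, 367, 361, 331, 279, 155 bp.

1356, 713, 519, 367, 361, 331, 279, 155 bp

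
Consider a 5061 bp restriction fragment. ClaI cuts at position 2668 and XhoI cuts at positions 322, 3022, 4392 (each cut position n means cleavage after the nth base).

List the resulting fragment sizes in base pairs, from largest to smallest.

2346, 1370, 669, 354, 322 bp

Combined cut positions (sorted): 322, 2668, 3022, 4392.
Linear molecule, 4 cuts → 5 fragments:
  322 − 0 = 322 bp
  2668 − 322 = 2346 bp
  3022 − 2668 = 354 bp
  4392 − 3022 = 1370 bp
  5061 − 4392 = 669 bp
Sorted largest to smallest: 2346, 1370, 669, 354, 322 bp.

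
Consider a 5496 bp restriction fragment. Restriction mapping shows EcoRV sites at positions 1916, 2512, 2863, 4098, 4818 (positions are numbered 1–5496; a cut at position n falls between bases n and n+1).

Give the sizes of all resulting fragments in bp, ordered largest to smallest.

1916, 1235, 720, 678, 596, 351 bp

Linear molecule, 5 cuts → 6 fragments:
  1916 − 0 = 1916 bp
  2512 − 1916 = 596 bp
  2863 − 2512 = 351 bp
  4098 − 2863 = 1235 bp
  4818 − 4098 = 720 bp
  5496 − 4818 = 678 bp
Sorted largest to smallest: 1916, 1235, 720, 678, 596, 351 bp.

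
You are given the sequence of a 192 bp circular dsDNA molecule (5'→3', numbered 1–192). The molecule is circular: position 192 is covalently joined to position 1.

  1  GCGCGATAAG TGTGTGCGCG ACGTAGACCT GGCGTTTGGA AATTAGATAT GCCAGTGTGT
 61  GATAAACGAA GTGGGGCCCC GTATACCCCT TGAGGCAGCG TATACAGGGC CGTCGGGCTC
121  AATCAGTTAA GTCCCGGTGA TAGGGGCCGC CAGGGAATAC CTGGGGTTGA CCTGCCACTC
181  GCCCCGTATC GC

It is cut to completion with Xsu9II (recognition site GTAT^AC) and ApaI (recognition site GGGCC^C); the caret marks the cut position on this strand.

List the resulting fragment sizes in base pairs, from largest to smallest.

Xsu9II sites (GTATAC) start at positions 81, 100.
Xsu9II cuts after base 4 of each site, so after positions 84, 103.
The ApaI site (GGGCCC) starts at position 74.
ApaI cuts after base 5 of each site (before the last base), so after position 78.
Combined cut positions: 78, 84, 103.
Circular molecule, 3 cuts → 3 fragments:
  79–84 → 6 bp
  85–103 → 19 bp
  104–192 then 1–78 → 89 + 78 = 167 bp
Sorted largest to smallest: 167, 19, 6 bp.

167, 19, 6 bp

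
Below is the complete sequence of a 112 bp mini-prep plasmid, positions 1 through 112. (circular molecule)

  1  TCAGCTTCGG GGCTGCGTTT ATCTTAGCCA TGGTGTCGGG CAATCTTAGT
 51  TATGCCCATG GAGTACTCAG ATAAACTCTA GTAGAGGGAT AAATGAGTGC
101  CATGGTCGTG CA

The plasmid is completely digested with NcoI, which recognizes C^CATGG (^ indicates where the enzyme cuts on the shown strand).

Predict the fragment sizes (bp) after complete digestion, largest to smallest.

44, 40, 28 bp

NcoI sites (CCATGG) start at positions 28, 56, 100.
NcoI cuts after the first base of each site, so after positions 28, 56, 100.
Circular molecule, 3 cuts → 3 fragments:
  29–56 → 28 bp
  57–100 → 44 bp
  101–112 then 1–28 → 12 + 28 = 40 bp
Sorted largest to smallest: 44, 40, 28 bp.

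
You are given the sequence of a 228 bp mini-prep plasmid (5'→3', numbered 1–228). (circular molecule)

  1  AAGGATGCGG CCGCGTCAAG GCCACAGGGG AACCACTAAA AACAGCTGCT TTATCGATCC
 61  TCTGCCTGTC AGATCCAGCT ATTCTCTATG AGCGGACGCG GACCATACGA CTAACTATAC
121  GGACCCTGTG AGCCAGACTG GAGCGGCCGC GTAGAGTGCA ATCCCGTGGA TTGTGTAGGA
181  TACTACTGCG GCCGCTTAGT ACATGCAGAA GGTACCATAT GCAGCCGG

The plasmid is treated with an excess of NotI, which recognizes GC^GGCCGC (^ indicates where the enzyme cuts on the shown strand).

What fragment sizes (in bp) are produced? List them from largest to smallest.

136, 47, 45 bp

NotI sites (GCGGCCGC) start at positions 7, 143, 188.
NotI cuts after base 2 of each site, so after positions 8, 144, 189.
Circular molecule, 3 cuts → 3 fragments:
  9–144 → 136 bp
  145–189 → 45 bp
  190–228 then 1–8 → 39 + 8 = 47 bp
Sorted largest to smallest: 136, 47, 45 bp.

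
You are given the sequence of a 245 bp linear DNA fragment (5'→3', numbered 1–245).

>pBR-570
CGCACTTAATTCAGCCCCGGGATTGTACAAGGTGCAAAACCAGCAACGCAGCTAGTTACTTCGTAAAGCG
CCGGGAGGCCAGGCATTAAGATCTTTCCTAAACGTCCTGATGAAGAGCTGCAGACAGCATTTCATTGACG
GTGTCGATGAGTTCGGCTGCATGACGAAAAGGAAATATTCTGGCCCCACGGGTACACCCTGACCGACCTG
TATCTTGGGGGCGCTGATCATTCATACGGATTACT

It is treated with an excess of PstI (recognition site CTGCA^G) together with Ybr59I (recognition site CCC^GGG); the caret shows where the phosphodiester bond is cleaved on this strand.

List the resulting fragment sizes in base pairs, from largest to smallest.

The PstI site (CTGCAG) starts at position 118.
PstI cuts after base 5 of each site (before the last base), so after position 122.
The Ybr59I site (CCCGGG) starts at position 16.
Ybr59I cuts after base 3 of each site, so after position 18.
Combined cut positions: 18, 122.
Linear molecule, 2 cuts → 3 fragments:
  1–18 → 18 bp
  19–122 → 104 bp
  123–245 → 123 bp
Sorted largest to smallest: 123, 104, 18 bp.

123, 104, 18 bp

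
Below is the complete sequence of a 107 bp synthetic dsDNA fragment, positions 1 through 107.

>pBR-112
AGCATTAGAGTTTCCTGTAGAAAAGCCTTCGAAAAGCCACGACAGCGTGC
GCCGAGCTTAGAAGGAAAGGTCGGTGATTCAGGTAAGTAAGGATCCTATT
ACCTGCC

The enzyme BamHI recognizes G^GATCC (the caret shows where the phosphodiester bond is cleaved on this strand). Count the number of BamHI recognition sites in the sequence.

1

GGATCC occurs starting at position 91.
BamHI cuts at 1 site.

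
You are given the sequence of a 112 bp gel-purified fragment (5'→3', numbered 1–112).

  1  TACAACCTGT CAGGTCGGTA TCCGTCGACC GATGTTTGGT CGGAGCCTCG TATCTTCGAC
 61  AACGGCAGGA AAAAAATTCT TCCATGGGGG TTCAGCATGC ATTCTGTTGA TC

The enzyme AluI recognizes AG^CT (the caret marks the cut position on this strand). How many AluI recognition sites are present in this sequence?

No occurrence of AGCT is present in the sequence.
AluI does not cut: 0 sites.

0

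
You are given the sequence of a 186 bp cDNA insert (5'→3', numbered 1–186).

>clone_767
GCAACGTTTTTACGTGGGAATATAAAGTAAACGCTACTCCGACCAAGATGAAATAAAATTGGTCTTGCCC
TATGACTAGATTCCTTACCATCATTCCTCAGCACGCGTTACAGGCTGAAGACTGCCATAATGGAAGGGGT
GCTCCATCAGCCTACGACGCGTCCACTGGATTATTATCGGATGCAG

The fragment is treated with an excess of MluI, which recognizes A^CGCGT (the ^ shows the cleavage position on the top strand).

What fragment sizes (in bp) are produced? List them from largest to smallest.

103, 54, 29 bp

MluI sites (ACGCGT) start at positions 103, 157.
MluI cuts after the first base of each site, so after positions 103, 157.
Linear molecule, 2 cuts → 3 fragments:
  1–103 → 103 bp
  104–157 → 54 bp
  158–186 → 29 bp
Sorted largest to smallest: 103, 54, 29 bp.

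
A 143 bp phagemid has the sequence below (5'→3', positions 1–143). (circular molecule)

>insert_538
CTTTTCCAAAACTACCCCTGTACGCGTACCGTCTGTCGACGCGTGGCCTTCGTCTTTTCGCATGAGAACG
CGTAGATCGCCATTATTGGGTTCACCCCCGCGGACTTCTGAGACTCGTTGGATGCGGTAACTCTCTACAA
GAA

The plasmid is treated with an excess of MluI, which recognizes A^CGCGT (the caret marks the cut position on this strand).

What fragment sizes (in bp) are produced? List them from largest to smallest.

MluI sites (ACGCGT) start at positions 22, 39, 68.
MluI cuts after the first base of each site, so after positions 22, 39, 68.
Circular molecule, 3 cuts → 3 fragments:
  23–39 → 17 bp
  40–68 → 29 bp
  69–143 then 1–22 → 75 + 22 = 97 bp
Sorted largest to smallest: 97, 29, 17 bp.

97, 29, 17 bp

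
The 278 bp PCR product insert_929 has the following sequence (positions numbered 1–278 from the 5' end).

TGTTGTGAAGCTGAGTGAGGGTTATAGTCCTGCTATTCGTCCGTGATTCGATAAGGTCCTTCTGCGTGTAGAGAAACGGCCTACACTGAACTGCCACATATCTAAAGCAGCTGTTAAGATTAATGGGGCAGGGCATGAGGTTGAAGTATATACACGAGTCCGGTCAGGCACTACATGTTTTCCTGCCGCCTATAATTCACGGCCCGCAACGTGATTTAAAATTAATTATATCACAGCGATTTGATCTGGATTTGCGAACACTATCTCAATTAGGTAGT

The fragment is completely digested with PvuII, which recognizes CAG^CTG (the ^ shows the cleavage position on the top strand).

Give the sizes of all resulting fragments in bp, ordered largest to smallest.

The PvuII site (CAGCTG) starts at position 108.
PvuII cuts after base 3 of each site, so after position 110.
Linear molecule, 1 cut → 2 fragments:
  1–110 → 110 bp
  111–278 → 168 bp
Sorted largest to smallest: 168, 110 bp.

168, 110 bp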